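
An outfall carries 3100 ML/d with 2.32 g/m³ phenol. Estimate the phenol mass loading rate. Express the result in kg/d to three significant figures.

7190 kg/d

3100 ML/d = 35.88 m³/s.
Mass flux = Q·C = 35.88 m³/s × 2.32 g/m³ = 83.24 g/s.
= 83.24 g/s × 86.4 = 7192 kg/d.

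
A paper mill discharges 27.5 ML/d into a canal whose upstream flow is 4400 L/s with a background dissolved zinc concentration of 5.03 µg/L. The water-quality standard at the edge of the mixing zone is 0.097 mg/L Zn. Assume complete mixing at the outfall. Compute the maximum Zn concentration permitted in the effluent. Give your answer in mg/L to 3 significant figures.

1.37 mg/L

27.5 ML/d = 0.3183 m³/s.
4400 L/s = 4.4 m³/s.
5.03 µg/L = 0.00503 mg/L.
Mass balance: 0.097·4.718 = 0.3183·Cₑ + 4.4·0.00503.
Cₑ = (0.4577 − 0.02213) / 0.3183 = 1.368 mg/L.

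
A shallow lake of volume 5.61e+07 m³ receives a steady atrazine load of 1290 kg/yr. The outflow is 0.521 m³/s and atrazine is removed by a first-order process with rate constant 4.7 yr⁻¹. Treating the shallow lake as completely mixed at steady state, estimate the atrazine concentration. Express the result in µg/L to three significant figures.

Outflow Q = 0.521 m³/s × 3.156e+07 s/yr = 1.644e+07 m³/yr.
Steady-state CSTR mass balance: W = Q·C + k·V·C, so C = W/(Q + kV).
Q + kV = 1.644e+07 + 4.7·5.61e+07 = 2.801e+08 m³/yr.
C = 1290/2.801e+08 = 4.605e-06 kg/m³ = 0.004605 mg/L = 4.605 µg/L.

4.61 µg/L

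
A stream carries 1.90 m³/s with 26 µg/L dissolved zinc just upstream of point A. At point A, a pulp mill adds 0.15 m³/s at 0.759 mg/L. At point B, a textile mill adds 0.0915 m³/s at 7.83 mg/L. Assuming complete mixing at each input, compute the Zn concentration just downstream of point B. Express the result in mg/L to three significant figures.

0.411 mg/L

26 µg/L = 0.026 mg/L.
After input A: C = (1.9·0.026 + 0.15·0.759) / 2.05 = 0.07963 mg/L.
After input B: C = (2.05·0.07963 + 0.0915·7.83) / 2.141 = 0.4108 mg/L.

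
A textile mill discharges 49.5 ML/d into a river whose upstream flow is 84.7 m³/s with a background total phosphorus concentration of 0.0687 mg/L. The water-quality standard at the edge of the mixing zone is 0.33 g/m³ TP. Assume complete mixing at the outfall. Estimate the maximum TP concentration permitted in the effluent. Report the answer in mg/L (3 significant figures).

39.0 mg/L

49.5 ML/d = 0.5729 m³/s.
Mass balance: 0.33·85.27 = 0.5729·Cₑ + 84.7·0.0687.
Cₑ = (28.14 − 5.819) / 0.5729 = 38.96 mg/L.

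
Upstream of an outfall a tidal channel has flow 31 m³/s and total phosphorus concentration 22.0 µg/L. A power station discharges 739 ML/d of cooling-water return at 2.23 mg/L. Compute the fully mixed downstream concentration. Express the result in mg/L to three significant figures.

739 ML/d = 8.553 m³/s.
22.0 µg/L = 0.022 mg/L.
Conservation of mass across the mixing zone: C = (8.553·2.23 + 31·0.022) / (8.553 + 31) = 19.76/39.55 = 0.4995 mg/L.

0.499 mg/L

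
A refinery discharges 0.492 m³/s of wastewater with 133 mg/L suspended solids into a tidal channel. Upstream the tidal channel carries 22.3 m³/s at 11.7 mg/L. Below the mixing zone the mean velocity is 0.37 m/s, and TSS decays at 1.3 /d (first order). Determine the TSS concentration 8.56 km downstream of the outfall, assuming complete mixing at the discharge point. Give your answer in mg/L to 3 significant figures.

After complete mixing, C₀ = (0.492·133 + 22.3·11.7) / 22.79 = 14.32 mg/L.
Travel time t = 8560 m / 0.37 m/s = 2.314e+04 s = 0.2678 d.
C = 14.32·exp(−1.3·0.2678) = 14.32·0.706 = 10.11 mg/L.

10.1 mg/L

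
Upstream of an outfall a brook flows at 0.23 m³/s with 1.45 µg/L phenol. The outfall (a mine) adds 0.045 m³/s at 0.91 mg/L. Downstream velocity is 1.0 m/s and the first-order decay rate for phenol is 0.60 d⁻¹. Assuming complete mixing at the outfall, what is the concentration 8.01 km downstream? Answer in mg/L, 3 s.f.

0.142 mg/L

1.45 µg/L = 0.00145 mg/L.
After complete mixing, C₀ = (0.045·0.91 + 0.23·0.00145) / 0.275 = 0.1501 mg/L.
Travel time t = 8010 m / 1.0 m/s = 8010 s = 0.09271 d.
C = 0.1501·exp(−0.60·0.09271) = 0.1501·0.9459 = 0.142 mg/L.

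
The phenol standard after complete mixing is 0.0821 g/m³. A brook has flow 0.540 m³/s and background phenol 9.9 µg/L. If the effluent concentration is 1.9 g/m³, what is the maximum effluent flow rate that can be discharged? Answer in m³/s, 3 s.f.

9.9 µg/L = 0.0099 mg/L.
Mass balance at complete mixing: C_std·(Q_w + Q_r) = Q_w·C_e + Q_r·C_b.
Rearranging, Q_w = Q_r·(C_std − C_b)/(C_e − C_std) = 0.540·(0.0821 − 0.0099) / (1.9 − 0.0821) = 0.02145 m³/s.

0.0214 m³/s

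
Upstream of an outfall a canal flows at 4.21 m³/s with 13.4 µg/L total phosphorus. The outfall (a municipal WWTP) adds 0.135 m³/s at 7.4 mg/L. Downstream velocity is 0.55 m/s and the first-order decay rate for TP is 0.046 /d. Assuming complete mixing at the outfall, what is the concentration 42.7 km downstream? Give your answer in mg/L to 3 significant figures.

13.4 µg/L = 0.0134 mg/L.
After complete mixing, C₀ = (0.135·7.4 + 4.21·0.0134) / 4.345 = 0.2429 mg/L.
Travel time t = 4.27e+04 m / 0.55 m/s = 7.764e+04 s = 0.8986 d.
C = 0.2429·exp(−0.046·0.8986) = 0.2429·0.9595 = 0.2331 mg/L.

0.233 mg/L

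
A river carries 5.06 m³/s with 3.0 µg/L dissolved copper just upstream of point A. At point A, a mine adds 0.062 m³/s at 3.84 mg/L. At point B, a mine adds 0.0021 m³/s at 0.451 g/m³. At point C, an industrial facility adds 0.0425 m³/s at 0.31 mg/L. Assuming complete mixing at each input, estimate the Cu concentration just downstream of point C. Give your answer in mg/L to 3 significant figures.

3.0 µg/L = 0.003 mg/L.
After input A: C = (5.06·0.003 + 0.062·3.84) / 5.122 = 0.04945 mg/L.
After input B: C = (5.122·0.04945 + 0.0021·0.451) / 5.124 = 0.04961 mg/L.
After input C: C = (5.124·0.04961 + 0.0425·0.31) / 5.167 = 0.05175 mg/L.

0.0518 mg/L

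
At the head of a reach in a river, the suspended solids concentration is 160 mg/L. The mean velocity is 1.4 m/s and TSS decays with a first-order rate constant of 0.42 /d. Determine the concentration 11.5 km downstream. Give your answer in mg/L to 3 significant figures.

Travel time t = 11.5 km / 1.4 m/s = 1.15e+04/1.4 = 8214 s = 0.09507 d.
First-order decay: C = 160·exp(−0.42·0.09507) = 160·0.9609 = 153.7 mg/L.

154 mg/L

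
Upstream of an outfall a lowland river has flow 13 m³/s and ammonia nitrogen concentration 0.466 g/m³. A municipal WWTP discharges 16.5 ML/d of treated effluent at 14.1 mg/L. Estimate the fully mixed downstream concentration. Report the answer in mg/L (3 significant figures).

16.5 ML/d = 0.191 m³/s.
By mass balance at complete mixing, C = (0.191·14.1 + 13·0.466) / (0.191 + 13) = 8.751/13.19 = 0.6634 mg/L.

0.663 mg/L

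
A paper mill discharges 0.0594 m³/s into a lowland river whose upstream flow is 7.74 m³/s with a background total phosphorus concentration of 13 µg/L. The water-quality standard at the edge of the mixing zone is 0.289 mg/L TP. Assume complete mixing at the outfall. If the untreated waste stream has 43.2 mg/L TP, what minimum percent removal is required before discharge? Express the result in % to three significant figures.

16.1 %

13 µg/L = 0.013 mg/L.
Mass balance: 0.289·7.799 = 0.0594·Cₑ + 7.74·0.013.
Cₑ = (2.254 − 0.1006) / 0.0594 = 36.25 mg/L.
Required removal = 1 − 36.25/43.2 = 16.08 %.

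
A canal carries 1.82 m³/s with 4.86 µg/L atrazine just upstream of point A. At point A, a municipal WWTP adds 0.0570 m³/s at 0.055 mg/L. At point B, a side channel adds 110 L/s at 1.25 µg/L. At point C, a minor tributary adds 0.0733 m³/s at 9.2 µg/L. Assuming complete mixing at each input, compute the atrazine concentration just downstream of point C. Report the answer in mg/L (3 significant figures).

4.86 µg/L = 0.00486 mg/L.
After input A: C = (1.82·0.00486 + 0.057·0.055) / 1.877 = 0.006383 mg/L.
110 L/s = 0.11 m³/s.
1.25 µg/L = 0.00125 mg/L.
After input B: C = (1.877·0.006383 + 0.11·0.00125) / 1.987 = 0.006098 mg/L.
9.2 µg/L = 0.0092 mg/L.
After input C: C = (1.987·0.006098 + 0.0733·0.0092) / 2.06 = 0.006209 mg/L.

0.00621 mg/L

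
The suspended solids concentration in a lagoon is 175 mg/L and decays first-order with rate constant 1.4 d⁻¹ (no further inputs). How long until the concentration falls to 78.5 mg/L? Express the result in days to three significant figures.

0.573 d

t = ln(C₀/C)/k = ln(175/78.5)/1.4 = 0.8017/1.4 = 0.5726 d.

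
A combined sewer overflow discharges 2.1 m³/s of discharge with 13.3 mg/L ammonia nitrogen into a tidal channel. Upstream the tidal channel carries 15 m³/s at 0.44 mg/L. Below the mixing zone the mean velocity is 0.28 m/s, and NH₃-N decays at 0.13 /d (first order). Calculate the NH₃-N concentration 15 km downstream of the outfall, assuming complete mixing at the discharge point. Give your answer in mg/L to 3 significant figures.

1.86 mg/L

After complete mixing, C₀ = (2.1·13.3 + 15·0.44) / 17.1 = 2.019 mg/L.
Travel time t = 1.5e+04 m / 0.28 m/s = 5.357e+04 s = 0.62 d.
C = 2.019·exp(−0.13·0.62) = 2.019·0.9226 = 1.863 mg/L.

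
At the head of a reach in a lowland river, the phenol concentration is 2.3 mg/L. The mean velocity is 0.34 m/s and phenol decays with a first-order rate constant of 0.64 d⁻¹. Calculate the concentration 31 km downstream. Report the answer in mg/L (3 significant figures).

1.17 mg/L

Travel time t = 31 km / 0.34 m/s = 3.1e+04/0.34 = 9.118e+04 s = 1.055 d.
First-order decay: C = 2.3·exp(−0.64·1.055) = 2.3·0.509 = 1.171 mg/L.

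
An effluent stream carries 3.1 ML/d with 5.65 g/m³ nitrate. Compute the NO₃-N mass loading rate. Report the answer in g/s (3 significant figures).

0.203 g/s

3.1 ML/d = 0.03588 m³/s.
Mass flux = Q·C = 0.03588 m³/s × 5.65 g/m³ = 0.2027 g/s.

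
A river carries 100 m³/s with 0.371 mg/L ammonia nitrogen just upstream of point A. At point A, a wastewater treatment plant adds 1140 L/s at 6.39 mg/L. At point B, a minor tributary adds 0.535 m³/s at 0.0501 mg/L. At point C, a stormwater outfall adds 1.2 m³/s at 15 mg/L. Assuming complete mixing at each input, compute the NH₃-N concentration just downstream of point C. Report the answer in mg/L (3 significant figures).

0.607 mg/L

1140 L/s = 1.14 m³/s.
After input A: C = (100·0.371 + 1.14·6.39) / 101.1 = 0.4388 mg/L.
After input B: C = (101.1·0.4388 + 0.535·0.0501) / 101.7 = 0.4368 mg/L.
After input C: C = (101.7·0.4368 + 1.2·15) / 102.9 = 0.6067 mg/L.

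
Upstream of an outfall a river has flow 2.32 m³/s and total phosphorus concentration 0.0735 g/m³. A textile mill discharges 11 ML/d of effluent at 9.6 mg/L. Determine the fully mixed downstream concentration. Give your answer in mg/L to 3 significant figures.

11 ML/d = 0.1273 m³/s.
Flow-weighted mixing gives C = (0.1273·9.6 + 2.32·0.0735) / (0.1273 + 2.32) = 1.393/2.447 = 0.5691 mg/L.

0.569 mg/L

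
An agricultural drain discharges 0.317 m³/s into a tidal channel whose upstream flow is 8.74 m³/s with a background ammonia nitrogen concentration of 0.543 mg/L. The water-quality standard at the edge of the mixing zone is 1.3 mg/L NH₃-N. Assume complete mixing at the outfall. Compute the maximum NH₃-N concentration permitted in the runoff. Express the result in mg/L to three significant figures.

22.2 mg/L

Mass balance: 1.3·9.057 = 0.317·Cₑ + 8.74·0.543.
Cₑ = (11.77 − 4.746) / 0.317 = 22.17 mg/L.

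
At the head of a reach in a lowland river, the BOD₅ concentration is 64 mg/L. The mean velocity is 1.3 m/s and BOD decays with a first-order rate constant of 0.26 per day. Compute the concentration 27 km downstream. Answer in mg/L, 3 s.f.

Travel time t = 27 km / 1.3 m/s = 2.7e+04/1.3 = 2.077e+04 s = 0.2404 d.
First-order decay: C = 64·exp(−0.26·0.2404) = 64·0.9394 = 60.12 mg/L.

60.1 mg/L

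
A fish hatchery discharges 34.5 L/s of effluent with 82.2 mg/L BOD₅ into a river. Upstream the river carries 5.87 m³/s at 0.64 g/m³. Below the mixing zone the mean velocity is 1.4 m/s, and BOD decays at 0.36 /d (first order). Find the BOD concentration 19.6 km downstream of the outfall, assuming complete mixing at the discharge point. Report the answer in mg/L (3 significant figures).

34.5 L/s = 0.0345 m³/s.
After complete mixing, C₀ = (0.0345·82.2 + 5.87·0.64) / 5.905 = 1.117 mg/L.
Travel time t = 1.96e+04 m / 1.4 m/s = 1.4e+04 s = 0.162 d.
C = 1.117·exp(−0.36·0.162) = 1.117·0.9433 = 1.053 mg/L.

1.05 mg/L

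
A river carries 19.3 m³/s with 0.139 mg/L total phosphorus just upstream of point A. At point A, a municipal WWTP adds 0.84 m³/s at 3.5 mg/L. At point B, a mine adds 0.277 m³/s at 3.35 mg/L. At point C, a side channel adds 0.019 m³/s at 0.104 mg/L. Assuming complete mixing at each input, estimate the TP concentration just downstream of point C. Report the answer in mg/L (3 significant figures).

0.321 mg/L

After input A: C = (19.3·0.139 + 0.84·3.5) / 20.14 = 0.2792 mg/L.
After input B: C = (20.14·0.2792 + 0.277·3.35) / 20.42 = 0.3208 mg/L.
After input C: C = (20.42·0.3208 + 0.019·0.104) / 20.44 = 0.3206 mg/L.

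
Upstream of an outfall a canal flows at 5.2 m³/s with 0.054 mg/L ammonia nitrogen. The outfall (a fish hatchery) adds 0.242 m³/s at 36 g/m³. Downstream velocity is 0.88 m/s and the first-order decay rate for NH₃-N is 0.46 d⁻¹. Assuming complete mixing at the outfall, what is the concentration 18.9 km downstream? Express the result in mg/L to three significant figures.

After complete mixing, C₀ = (0.242·36 + 5.2·0.054) / 5.442 = 1.652 mg/L.
Travel time t = 1.89e+04 m / 0.88 m/s = 2.148e+04 s = 0.2486 d.
C = 1.652·exp(−0.46·0.2486) = 1.652·0.8919 = 1.474 mg/L.

1.47 mg/L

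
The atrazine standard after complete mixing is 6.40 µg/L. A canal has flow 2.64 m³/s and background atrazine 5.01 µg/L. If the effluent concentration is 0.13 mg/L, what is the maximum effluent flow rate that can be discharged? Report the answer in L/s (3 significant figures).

5.01 µg/L = 0.00501 mg/L.
6.40 µg/L = 0.0064 mg/L.
Mass balance at complete mixing: C_std·(Q_w + Q_r) = Q_w·C_e + Q_r·C_b.
Rearranging, Q_w = Q_r·(C_std − C_b)/(C_e − C_std) = 2.64·(0.0064 − 0.00501) / (0.13 − 0.0064) = 0.02969 m³/s.
= 29.69 L/s.

29.7 L/s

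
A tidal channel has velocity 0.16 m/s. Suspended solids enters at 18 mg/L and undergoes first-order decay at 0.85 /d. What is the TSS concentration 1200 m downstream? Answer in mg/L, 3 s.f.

Travel time t = 1200 m / 0.16 m/s = 1200/0.16 = 7500 s = 0.08681 d.
First-order decay: C = 18·exp(−0.85·0.08681) = 18·0.9289 = 16.72 mg/L.

16.7 mg/L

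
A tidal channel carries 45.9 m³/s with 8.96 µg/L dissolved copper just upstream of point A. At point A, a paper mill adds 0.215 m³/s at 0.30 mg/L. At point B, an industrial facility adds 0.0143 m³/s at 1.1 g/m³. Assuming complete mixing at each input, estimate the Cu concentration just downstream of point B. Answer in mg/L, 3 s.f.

8.96 µg/L = 0.00896 mg/L.
After input A: C = (45.9·0.00896 + 0.215·0.3) / 46.12 = 0.01032 mg/L.
After input B: C = (46.12·0.01032 + 0.0143·1.1) / 46.13 = 0.01065 mg/L.

0.0107 mg/L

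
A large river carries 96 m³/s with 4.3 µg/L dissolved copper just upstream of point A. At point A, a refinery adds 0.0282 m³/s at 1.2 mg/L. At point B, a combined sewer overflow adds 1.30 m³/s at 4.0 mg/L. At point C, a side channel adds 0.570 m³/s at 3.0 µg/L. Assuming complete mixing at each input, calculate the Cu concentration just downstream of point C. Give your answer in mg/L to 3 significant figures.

4.3 µg/L = 0.0043 mg/L.
After input A: C = (96·0.0043 + 0.0282·1.2) / 96.03 = 0.004651 mg/L.
After input B: C = (96.03·0.004651 + 1.3·4) / 97.33 = 0.05802 mg/L.
3.0 µg/L = 0.003 mg/L.
After input C: C = (97.33·0.05802 + 0.57·0.003) / 97.9 = 0.0577 mg/L.

0.0577 mg/L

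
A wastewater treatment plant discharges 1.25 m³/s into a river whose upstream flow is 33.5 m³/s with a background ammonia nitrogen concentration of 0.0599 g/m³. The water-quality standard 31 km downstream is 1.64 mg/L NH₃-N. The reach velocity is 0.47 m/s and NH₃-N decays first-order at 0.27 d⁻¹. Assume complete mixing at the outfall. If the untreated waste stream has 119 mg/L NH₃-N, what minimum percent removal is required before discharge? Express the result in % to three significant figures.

Travel time to the compliance point: t = 3.1e+04/0.47 = 6.596e+04 s = 0.7634 d; decay factor exp(−0.27·0.7634) = 0.8137.
So the concentration just after mixing may be at most 1.64/0.8137 = 2.015 mg/L.
Mass balance: 2.015·34.75 = 1.25·Cₑ + 33.5·0.0599.
Cₑ = (70.03 − 2.007) / 1.25 = 54.42 mg/L.
Required removal = 1 − 54.42/119 = 54.27 %.

54.3 %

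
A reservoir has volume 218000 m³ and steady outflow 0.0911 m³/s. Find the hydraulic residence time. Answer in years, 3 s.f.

0.0758 yr

Q = 0.0911 m³/s × 3.156e+07 s/yr = 2.875e+06 m³/yr.
Hydraulic residence time τ = V/Q = 218000/2.875e+06 = 0.07583 yr.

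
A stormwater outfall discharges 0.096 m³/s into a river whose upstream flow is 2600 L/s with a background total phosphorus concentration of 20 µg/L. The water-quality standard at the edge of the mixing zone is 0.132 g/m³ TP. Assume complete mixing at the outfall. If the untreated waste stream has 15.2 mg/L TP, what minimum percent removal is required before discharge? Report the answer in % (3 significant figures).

2600 L/s = 2.6 m³/s.
20 µg/L = 0.02 mg/L.
Mass balance: 0.132·2.696 = 0.096·Cₑ + 2.6·0.02.
Cₑ = (0.3559 − 0.052) / 0.096 = 3.165 mg/L.
Required removal = 1 − 3.165/15.2 = 79.18 %.

79.2 %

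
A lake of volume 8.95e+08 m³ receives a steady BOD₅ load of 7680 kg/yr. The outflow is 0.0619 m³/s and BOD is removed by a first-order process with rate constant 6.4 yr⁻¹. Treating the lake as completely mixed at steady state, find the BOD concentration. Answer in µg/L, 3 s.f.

Outflow Q = 0.0619 m³/s × 3.156e+07 s/yr = 1.953e+06 m³/yr.
Steady-state CSTR mass balance: W = Q·C + k·V·C, so C = W/(Q + kV).
Q + kV = 1.953e+06 + 6.4·8.95e+08 = 5.73e+09 m³/yr.
C = 7680/5.73e+09 = 1.34e-06 kg/m³ = 0.00134 mg/L = 1.34 µg/L.

1.34 µg/L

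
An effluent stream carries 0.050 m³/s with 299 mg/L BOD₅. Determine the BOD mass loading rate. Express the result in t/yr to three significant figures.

Mass flux = Q·C = 0.05 m³/s × 299 g/m³ = 14.95 g/s.
= 14.95 g/s × 31.56 = 471.8 t/yr.

472 t/yr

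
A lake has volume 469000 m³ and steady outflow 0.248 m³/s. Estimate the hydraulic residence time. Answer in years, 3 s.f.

Q = 0.248 m³/s × 3.156e+07 s/yr = 7.826e+06 m³/yr.
Hydraulic residence time τ = V/Q = 469000/7.826e+06 = 0.05993 yr.

0.0599 yr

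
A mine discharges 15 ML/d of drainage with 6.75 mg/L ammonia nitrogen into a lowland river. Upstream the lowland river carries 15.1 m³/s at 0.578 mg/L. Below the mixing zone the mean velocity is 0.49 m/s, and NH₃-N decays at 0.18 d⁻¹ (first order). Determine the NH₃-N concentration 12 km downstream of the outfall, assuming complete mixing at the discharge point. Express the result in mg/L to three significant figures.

15 ML/d = 0.1736 m³/s.
After complete mixing, C₀ = (0.1736·6.75 + 15.1·0.578) / 15.27 = 0.6482 mg/L.
Travel time t = 1.2e+04 m / 0.49 m/s = 2.449e+04 s = 0.2834 d.
C = 0.6482·exp(−0.18·0.2834) = 0.6482·0.9503 = 0.6159 mg/L.

0.616 mg/L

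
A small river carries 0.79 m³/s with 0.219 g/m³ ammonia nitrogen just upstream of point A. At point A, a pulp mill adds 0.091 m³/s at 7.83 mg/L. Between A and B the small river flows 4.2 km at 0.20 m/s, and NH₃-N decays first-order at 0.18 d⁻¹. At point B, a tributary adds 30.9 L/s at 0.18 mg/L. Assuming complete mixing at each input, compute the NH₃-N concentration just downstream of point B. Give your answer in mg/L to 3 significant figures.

After input A: C = (0.79·0.219 + 0.091·7.83) / 0.881 = 1.005 mg/L.
Over the 4.2 km reach to input B (t = 2.1e+04 s = 0.2431 d), decay gives C = 1.005·exp(−0.18·0.2431) = 0.9621 mg/L.
30.9 L/s = 0.0309 m³/s.
After input B: C = (0.881·0.9621 + 0.0309·0.18) / 0.9119 = 0.9356 mg/L.

0.936 mg/L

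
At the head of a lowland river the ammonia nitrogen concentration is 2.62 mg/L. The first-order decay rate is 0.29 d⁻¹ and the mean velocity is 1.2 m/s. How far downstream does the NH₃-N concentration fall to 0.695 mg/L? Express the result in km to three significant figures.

474 km

From C = C₀·e^(−kt), t = ln(C₀/C)/k = ln(2.62/0.695)/0.29 = 1.327/0.29 = 4.576 d.
Distance = v·t = 1.2 m/s × 3.954e+05 s = 4.744e+05 m = 474.4 km.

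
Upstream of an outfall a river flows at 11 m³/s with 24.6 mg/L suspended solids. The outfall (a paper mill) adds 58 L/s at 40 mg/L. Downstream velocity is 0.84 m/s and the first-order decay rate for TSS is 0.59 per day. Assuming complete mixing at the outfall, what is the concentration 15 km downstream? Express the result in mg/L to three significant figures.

21.8 mg/L

58 L/s = 0.058 m³/s.
After complete mixing, C₀ = (0.058·40 + 11·24.6) / 11.06 = 24.68 mg/L.
Travel time t = 1.5e+04 m / 0.84 m/s = 1.786e+04 s = 0.2067 d.
C = 24.68·exp(−0.59·0.2067) = 24.68·0.8852 = 21.85 mg/L.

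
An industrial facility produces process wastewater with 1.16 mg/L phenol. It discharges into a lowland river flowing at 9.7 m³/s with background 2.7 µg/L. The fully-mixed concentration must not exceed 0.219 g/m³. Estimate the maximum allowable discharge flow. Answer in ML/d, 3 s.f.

193 ML/d

2.7 µg/L = 0.0027 mg/L.
Mass balance at complete mixing: C_std·(Q_w + Q_r) = Q_w·C_e + Q_r·C_b.
Rearranging, Q_w = Q_r·(C_std − C_b)/(C_e − C_std) = 9.7·(0.219 − 0.0027) / (1.16 − 0.219) = 2.23 m³/s.
= 192.6 ML/d.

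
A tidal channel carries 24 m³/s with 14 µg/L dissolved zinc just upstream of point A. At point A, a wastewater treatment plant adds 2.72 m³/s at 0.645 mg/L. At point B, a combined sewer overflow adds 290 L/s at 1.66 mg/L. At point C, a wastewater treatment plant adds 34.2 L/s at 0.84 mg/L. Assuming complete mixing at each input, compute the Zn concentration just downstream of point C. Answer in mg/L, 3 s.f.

0.0962 mg/L

14 µg/L = 0.014 mg/L.
After input A: C = (24·0.014 + 2.72·0.645) / 26.72 = 0.07823 mg/L.
290 L/s = 0.29 m³/s.
After input B: C = (26.72·0.07823 + 0.29·1.66) / 27.01 = 0.09522 mg/L.
34.2 L/s = 0.0342 m³/s.
After input C: C = (27.01·0.09522 + 0.0342·0.84) / 27.04 = 0.09616 mg/L.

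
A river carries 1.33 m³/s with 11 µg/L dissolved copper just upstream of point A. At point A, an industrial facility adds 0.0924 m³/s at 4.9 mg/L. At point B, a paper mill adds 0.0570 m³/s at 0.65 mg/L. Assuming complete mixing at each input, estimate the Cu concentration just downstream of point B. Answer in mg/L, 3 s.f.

11 µg/L = 0.011 mg/L.
After input A: C = (1.33·0.011 + 0.0924·4.9) / 1.422 = 0.3286 mg/L.
After input B: C = (1.422·0.3286 + 0.057·0.65) / 1.479 = 0.341 mg/L.

0.341 mg/L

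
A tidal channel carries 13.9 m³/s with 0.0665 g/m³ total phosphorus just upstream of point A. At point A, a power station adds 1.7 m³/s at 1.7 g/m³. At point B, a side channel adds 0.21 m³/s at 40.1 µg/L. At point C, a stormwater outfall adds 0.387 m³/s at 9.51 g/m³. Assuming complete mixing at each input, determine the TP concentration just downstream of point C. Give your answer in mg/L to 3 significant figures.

After input A: C = (13.9·0.0665 + 1.7·1.7) / 15.6 = 0.2445 mg/L.
40.1 µg/L = 0.0401 mg/L.
After input B: C = (15.6·0.2445 + 0.21·0.0401) / 15.81 = 0.2418 mg/L.
After input C: C = (15.81·0.2418 + 0.387·9.51) / 16.2 = 0.4632 mg/L.

0.463 mg/L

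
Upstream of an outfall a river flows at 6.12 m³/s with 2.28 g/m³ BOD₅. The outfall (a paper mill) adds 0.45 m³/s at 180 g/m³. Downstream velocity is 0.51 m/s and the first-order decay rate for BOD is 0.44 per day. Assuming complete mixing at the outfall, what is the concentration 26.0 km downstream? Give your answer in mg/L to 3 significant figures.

11.1 mg/L

After complete mixing, C₀ = (0.45·180 + 6.12·2.28) / 6.57 = 14.45 mg/L.
Travel time t = 2.6e+04 m / 0.51 m/s = 5.098e+04 s = 0.5901 d.
C = 14.45·exp(−0.44·0.5901) = 14.45·0.7713 = 11.15 mg/L.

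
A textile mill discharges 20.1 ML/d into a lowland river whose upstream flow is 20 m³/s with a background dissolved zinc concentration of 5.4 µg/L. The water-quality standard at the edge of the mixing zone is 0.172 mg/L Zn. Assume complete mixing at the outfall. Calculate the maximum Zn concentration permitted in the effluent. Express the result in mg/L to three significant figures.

14.5 mg/L

20.1 ML/d = 0.2326 m³/s.
5.4 µg/L = 0.0054 mg/L.
Mass balance: 0.172·20.23 = 0.2326·Cₑ + 20·0.0054.
Cₑ = (3.48 − 0.108) / 0.2326 = 14.49 mg/L.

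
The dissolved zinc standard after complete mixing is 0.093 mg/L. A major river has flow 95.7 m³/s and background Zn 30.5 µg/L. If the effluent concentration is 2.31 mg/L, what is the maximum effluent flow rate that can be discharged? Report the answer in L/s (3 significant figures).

30.5 µg/L = 0.0305 mg/L.
Mass balance at complete mixing: C_std·(Q_w + Q_r) = Q_w·C_e + Q_r·C_b.
Rearranging, Q_w = Q_r·(C_std − C_b)/(C_e − C_std) = 95.7·(0.093 − 0.0305) / (2.31 − 0.093) = 2.698 m³/s.
= 2698 L/s.

2700 L/s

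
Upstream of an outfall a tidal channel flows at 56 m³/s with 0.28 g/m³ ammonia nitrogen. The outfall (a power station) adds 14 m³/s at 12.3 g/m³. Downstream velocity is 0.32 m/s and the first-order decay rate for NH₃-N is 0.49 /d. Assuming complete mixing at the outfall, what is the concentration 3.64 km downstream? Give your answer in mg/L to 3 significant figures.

2.52 mg/L

After complete mixing, C₀ = (14·12.3 + 56·0.28) / 70 = 2.684 mg/L.
Travel time t = 3640 m / 0.32 m/s = 1.138e+04 s = 0.1317 d.
C = 2.684·exp(−0.49·0.1317) = 2.684·0.9375 = 2.516 mg/L.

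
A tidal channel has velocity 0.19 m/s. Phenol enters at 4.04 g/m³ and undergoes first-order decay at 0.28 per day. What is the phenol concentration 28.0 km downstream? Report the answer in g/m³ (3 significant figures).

Travel time t = 28.0 km / 0.19 m/s = 2.8e+04/0.19 = 1.474e+05 s = 1.706 d.
First-order decay: C = 4.04·exp(−0.28·1.706) = 4.04·0.6203 = 2.506 g/m³.

2.51 g/m³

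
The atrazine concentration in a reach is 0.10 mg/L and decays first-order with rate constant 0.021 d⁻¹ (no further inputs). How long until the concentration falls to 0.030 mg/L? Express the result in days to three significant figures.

t = ln(C₀/C)/k = ln(0.10/0.030)/0.021 = 1.204/0.021 = 57.33 d.

57.3 d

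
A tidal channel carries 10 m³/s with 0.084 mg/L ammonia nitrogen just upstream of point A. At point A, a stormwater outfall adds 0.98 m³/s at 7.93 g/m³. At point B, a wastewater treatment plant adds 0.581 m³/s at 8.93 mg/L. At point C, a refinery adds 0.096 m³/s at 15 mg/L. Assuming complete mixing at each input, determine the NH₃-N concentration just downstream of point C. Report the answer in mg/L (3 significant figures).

After input A: C = (10·0.084 + 0.98·7.93) / 10.98 = 0.7843 mg/L.
After input B: C = (10.98·0.7843 + 0.581·8.93) / 11.56 = 1.194 mg/L.
After input C: C = (11.56·1.194 + 0.096·15) / 11.66 = 1.307 mg/L.

1.31 mg/L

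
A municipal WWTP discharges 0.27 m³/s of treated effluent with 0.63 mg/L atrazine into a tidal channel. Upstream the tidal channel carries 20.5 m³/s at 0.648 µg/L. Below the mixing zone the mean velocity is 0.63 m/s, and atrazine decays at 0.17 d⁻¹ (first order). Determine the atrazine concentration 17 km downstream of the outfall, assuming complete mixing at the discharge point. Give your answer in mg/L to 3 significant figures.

0.00837 mg/L

0.648 µg/L = 0.000648 mg/L.
After complete mixing, C₀ = (0.27·0.63 + 20.5·0.000648) / 20.77 = 0.008829 mg/L.
Travel time t = 1.7e+04 m / 0.63 m/s = 2.698e+04 s = 0.3123 d.
C = 0.008829·exp(−0.17·0.3123) = 0.008829·0.9483 = 0.008373 mg/L.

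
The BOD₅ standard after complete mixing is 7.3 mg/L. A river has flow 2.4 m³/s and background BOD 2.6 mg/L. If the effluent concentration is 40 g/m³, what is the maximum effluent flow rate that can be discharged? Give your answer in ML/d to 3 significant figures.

29.8 ML/d

Mass balance at complete mixing: C_std·(Q_w + Q_r) = Q_w·C_e + Q_r·C_b.
Rearranging, Q_w = Q_r·(C_std − C_b)/(C_e − C_std) = 2.4·(7.3 − 2.6) / (40 − 7.3) = 0.345 m³/s.
= 29.8 ML/d.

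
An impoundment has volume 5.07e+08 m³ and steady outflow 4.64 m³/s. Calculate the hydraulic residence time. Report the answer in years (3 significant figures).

Q = 4.64 m³/s × 3.156e+07 s/yr = 1.464e+08 m³/yr.
Hydraulic residence time τ = V/Q = 5.07e+08/1.464e+08 = 3.462 yr.

3.46 yr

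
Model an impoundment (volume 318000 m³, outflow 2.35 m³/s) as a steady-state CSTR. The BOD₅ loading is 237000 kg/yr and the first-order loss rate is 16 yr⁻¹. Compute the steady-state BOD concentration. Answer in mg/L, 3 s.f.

2.99 mg/L

Outflow Q = 2.35 m³/s × 3.156e+07 s/yr = 7.416e+07 m³/yr.
Steady-state CSTR mass balance: W = Q·C + k·V·C, so C = W/(Q + kV).
Q + kV = 7.416e+07 + 16·318000 = 7.925e+07 m³/yr.
C = 237000/7.925e+07 = 0.002991 kg/m³ = 2.991 mg/L.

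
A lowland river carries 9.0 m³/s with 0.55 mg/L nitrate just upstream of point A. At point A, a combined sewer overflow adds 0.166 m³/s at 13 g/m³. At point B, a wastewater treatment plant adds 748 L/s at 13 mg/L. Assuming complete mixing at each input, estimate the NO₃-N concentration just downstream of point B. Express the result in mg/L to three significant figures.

After input A: C = (9·0.55 + 0.166·13) / 9.166 = 0.7755 mg/L.
748 L/s = 0.748 m³/s.
After input B: C = (9.166·0.7755 + 0.748·13) / 9.914 = 1.698 mg/L.

1.70 mg/L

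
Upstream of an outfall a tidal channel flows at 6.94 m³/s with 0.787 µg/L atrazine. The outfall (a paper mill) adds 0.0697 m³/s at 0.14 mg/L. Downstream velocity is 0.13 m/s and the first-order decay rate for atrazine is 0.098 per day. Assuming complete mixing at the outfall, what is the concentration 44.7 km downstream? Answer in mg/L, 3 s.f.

0.787 µg/L = 0.000787 mg/L.
After complete mixing, C₀ = (0.0697·0.14 + 6.94·0.000787) / 7.01 = 0.002171 mg/L.
Travel time t = 4.47e+04 m / 0.13 m/s = 3.438e+05 s = 3.98 d.
C = 0.002171·exp(−0.098·3.98) = 0.002171·0.677 = 0.00147 mg/L.

0.00147 mg/L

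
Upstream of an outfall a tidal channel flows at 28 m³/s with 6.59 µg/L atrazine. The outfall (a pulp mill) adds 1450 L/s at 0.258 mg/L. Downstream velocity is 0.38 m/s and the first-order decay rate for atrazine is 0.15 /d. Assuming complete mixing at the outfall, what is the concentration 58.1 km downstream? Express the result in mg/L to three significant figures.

0.0145 mg/L

1450 L/s = 1.45 m³/s.
6.59 µg/L = 0.00659 mg/L.
After complete mixing, C₀ = (1.45·0.258 + 28·0.00659) / 29.45 = 0.01897 mg/L.
Travel time t = 5.81e+04 m / 0.38 m/s = 1.529e+05 s = 1.77 d.
C = 0.01897·exp(−0.15·1.77) = 0.01897·0.7669 = 0.01455 mg/L.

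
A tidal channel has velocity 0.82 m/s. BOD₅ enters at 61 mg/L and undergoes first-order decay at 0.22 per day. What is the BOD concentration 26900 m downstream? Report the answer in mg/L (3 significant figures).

56.1 mg/L

Travel time t = 26900 m / 0.82 m/s = 2.69e+04/0.82 = 3.28e+04 s = 0.3797 d.
First-order decay: C = 61·exp(−0.22·0.3797) = 61·0.9199 = 56.11 mg/L.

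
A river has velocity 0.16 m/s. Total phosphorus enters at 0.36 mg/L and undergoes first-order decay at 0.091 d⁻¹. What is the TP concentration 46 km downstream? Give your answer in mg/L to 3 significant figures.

Travel time t = 46 km / 0.16 m/s = 4.6e+04/0.16 = 2.875e+05 s = 3.328 d.
First-order decay: C = 0.36·exp(−0.091·3.328) = 0.36·0.7387 = 0.2659 mg/L.

0.266 mg/L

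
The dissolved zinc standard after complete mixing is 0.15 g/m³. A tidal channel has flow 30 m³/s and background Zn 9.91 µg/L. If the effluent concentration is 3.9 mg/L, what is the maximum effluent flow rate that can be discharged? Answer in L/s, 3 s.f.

1120 L/s

9.91 µg/L = 0.00991 mg/L.
Mass balance at complete mixing: C_std·(Q_w + Q_r) = Q_w·C_e + Q_r·C_b.
Rearranging, Q_w = Q_r·(C_std − C_b)/(C_e − C_std) = 30·(0.15 − 0.00991) / (3.9 − 0.15) = 1.121 m³/s.
= 1121 L/s.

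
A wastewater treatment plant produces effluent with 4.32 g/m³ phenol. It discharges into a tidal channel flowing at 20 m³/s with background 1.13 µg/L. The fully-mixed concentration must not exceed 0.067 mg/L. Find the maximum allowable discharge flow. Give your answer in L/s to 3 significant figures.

310 L/s

1.13 µg/L = 0.00113 mg/L.
Mass balance at complete mixing: C_std·(Q_w + Q_r) = Q_w·C_e + Q_r·C_b.
Rearranging, Q_w = Q_r·(C_std − C_b)/(C_e − C_std) = 20·(0.067 − 0.00113) / (4.32 − 0.067) = 0.3098 m³/s.
= 309.8 L/s.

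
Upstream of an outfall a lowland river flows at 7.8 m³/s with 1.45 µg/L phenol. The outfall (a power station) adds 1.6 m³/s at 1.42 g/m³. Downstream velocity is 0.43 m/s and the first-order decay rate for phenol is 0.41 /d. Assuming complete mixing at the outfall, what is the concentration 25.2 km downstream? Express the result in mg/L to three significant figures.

0.184 mg/L

1.45 µg/L = 0.00145 mg/L.
After complete mixing, C₀ = (1.6·1.42 + 7.8·0.00145) / 9.4 = 0.2429 mg/L.
Travel time t = 2.52e+04 m / 0.43 m/s = 5.86e+04 s = 0.6783 d.
C = 0.2429·exp(−0.41·0.6783) = 0.2429·0.7572 = 0.1839 mg/L.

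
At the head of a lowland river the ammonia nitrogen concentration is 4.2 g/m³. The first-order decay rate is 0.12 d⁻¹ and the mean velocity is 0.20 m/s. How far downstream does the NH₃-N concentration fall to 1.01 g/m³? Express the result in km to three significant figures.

From C = C₀·e^(−kt), t = ln(C₀/C)/k = ln(4.2/1.01)/0.12 = 1.425/0.12 = 11.88 d.
Distance = v·t = 0.20 m/s × 1.026e+06 s = 2.052e+05 m = 205.2 km.

205 km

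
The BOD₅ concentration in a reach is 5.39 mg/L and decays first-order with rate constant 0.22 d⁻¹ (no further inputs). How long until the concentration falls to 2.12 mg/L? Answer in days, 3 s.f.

t = ln(C₀/C)/k = ln(5.39/2.12)/0.22 = 0.9331/0.22 = 4.241 d.

4.24 d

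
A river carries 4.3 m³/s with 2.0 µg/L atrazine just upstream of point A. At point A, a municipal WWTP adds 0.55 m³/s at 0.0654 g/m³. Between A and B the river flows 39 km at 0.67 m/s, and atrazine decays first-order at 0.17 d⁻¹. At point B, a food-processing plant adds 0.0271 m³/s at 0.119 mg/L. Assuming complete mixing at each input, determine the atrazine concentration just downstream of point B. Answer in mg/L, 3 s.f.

2.0 µg/L = 0.002 mg/L.
After input A: C = (4.3·0.002 + 0.55·0.0654) / 4.85 = 0.00919 mg/L.
Over the 39 km reach to input B (t = 5.821e+04 s = 0.6737 d), decay gives C = 0.00919·exp(−0.17·0.6737) = 0.008195 mg/L.
After input B: C = (4.85·0.008195 + 0.0271·0.119) / 4.877 = 0.008811 mg/L.

0.00881 mg/L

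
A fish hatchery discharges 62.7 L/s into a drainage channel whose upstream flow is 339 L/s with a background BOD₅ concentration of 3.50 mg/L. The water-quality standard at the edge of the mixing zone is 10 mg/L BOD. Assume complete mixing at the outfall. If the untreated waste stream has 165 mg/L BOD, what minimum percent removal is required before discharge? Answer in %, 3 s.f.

72.6 %

62.7 L/s = 0.0627 m³/s.
339 L/s = 0.339 m³/s.
Mass balance: 10·0.4017 = 0.0627·Cₑ + 0.339·3.5.
Cₑ = (4.017 − 1.187) / 0.0627 = 45.14 mg/L.
Required removal = 1 − 45.14/165 = 72.64 %.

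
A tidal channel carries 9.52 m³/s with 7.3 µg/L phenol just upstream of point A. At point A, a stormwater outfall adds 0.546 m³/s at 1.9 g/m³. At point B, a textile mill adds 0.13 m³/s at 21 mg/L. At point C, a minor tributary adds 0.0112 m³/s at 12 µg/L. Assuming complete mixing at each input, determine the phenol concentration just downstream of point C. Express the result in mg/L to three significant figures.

0.376 mg/L

7.3 µg/L = 0.0073 mg/L.
After input A: C = (9.52·0.0073 + 0.546·1.9) / 10.07 = 0.11 mg/L.
After input B: C = (10.07·0.11 + 0.13·21) / 10.2 = 0.3763 mg/L.
12 µg/L = 0.012 mg/L.
After input C: C = (10.2·0.3763 + 0.0112·0.012) / 10.21 = 0.3759 mg/L.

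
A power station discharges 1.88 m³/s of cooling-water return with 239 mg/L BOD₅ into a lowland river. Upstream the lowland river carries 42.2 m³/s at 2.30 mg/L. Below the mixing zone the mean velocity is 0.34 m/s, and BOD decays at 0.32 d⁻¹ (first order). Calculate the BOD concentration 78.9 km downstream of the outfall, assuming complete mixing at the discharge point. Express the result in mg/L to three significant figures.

After complete mixing, C₀ = (1.88·239 + 42.2·2.3) / 44.08 = 12.4 mg/L.
Travel time t = 7.89e+04 m / 0.34 m/s = 2.321e+05 s = 2.686 d.
C = 12.4·exp(−0.32·2.686) = 12.4·0.4234 = 5.248 mg/L.

5.25 mg/L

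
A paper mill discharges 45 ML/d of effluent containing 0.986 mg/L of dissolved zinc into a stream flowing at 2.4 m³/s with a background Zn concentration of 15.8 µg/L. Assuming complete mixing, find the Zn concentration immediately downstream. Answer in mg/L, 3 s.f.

45 ML/d = 0.5208 m³/s.
15.8 µg/L = 0.0158 mg/L.
By mass balance at complete mixing, C = (0.5208·0.986 + 2.4·0.0158) / (0.5208 + 2.4) = 0.5515/2.921 = 0.1888 mg/L.

0.189 mg/L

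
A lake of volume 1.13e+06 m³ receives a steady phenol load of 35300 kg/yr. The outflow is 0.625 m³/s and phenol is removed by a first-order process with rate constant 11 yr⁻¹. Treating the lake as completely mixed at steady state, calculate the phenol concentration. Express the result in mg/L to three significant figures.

Outflow Q = 0.625 m³/s × 3.156e+07 s/yr = 1.972e+07 m³/yr.
Steady-state CSTR mass balance: W = Q·C + k·V·C, so C = W/(Q + kV).
Q + kV = 1.972e+07 + 11·1.13e+06 = 3.215e+07 m³/yr.
C = 35300/3.215e+07 = 0.001098 kg/m³ = 1.098 mg/L.

1.10 mg/L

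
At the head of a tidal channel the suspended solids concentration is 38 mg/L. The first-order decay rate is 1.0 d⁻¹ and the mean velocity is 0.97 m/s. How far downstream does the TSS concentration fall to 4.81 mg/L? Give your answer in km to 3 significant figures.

173 km

From C = C₀·e^(−kt), t = ln(C₀/C)/k = ln(38/4.81)/1.0 = 2.067/1.0 = 2.067 d.
Distance = v·t = 0.97 m/s × 1.786e+05 s = 1.732e+05 m = 173.2 km.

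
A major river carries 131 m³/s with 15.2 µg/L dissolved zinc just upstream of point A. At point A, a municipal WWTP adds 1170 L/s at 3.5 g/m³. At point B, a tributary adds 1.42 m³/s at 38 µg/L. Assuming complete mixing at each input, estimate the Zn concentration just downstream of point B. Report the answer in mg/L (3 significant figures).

15.2 µg/L = 0.0152 mg/L.
1170 L/s = 1.17 m³/s.
After input A: C = (131·0.0152 + 1.17·3.5) / 132.2 = 0.04605 mg/L.
38 µg/L = 0.038 mg/L.
After input B: C = (132.2·0.04605 + 1.42·0.038) / 133.6 = 0.04596 mg/L.

0.0460 mg/L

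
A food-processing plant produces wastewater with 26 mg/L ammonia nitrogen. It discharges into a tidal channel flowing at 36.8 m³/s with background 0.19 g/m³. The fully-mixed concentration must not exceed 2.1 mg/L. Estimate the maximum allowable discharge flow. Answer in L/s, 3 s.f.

2940 L/s

Mass balance at complete mixing: C_std·(Q_w + Q_r) = Q_w·C_e + Q_r·C_b.
Rearranging, Q_w = Q_r·(C_std − C_b)/(C_e − C_std) = 36.8·(2.1 − 0.19) / (26 − 2.1) = 2.941 m³/s.
= 2941 L/s.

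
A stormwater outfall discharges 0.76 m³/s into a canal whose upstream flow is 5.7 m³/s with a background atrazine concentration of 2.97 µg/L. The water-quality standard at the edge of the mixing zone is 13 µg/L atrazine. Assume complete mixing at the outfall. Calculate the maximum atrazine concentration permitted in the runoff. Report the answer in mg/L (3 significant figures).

0.0882 mg/L

2.97 µg/L = 0.00297 mg/L.
13 µg/L = 0.013 mg/L.
Mass balance: 0.013·6.46 = 0.76·Cₑ + 5.7·0.00297.
Cₑ = (0.08398 − 0.01693) / 0.76 = 0.08823 mg/L.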